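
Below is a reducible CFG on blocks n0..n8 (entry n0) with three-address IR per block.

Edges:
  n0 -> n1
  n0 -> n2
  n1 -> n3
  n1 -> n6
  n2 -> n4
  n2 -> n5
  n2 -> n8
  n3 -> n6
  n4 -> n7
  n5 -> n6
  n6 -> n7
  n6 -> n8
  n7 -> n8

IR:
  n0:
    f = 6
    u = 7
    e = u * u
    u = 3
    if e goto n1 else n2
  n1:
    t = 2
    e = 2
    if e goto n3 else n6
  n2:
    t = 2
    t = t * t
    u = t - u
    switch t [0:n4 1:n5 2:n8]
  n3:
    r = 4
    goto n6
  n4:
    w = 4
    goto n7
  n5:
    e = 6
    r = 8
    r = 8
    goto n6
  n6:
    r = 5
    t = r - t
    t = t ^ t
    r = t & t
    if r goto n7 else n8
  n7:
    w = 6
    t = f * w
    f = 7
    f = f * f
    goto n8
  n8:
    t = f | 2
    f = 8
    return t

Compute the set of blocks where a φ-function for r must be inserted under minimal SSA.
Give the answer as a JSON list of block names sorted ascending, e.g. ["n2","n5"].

Answer: ["n6", "n7", "n8"]

Analysis:
idom tree: n1←n0 n2←n0 n3←n1 n4←n2 n5←n2 n6←n0 n7←n0 n8←n0
Dom at joins:
  n6: preds {n1,n3,n5}: {n0,n1} ∩ {n0,n1,n3} ∩ {n0,n2,n5} = {n0}; idom=n0
  n7: preds {n4,n6}: {n0,n2,n4} ∩ {n0,n6} = {n0}; idom=n0
  n8: preds {n2,n6,n7}: {n0,n2} ∩ {n0,n6} ∩ {n0,n7} = {n0}; idom=n0

Frontier:
  join n6 pred n1: n1 stop@n0
  join n6 pred n3: n3→n1 stop@n0
  join n6 pred n5: n5→n2 stop@n0
  join n7 pred n4: n4→n2 stop@n0
  join n7 pred n6: n6 stop@n0
  join n8 pred n2: n2 stop@n0
  join n8 pred n6: n6 stop@n0
  join n8 pred n7: n7 stop@n0
  n0 → ∅
  n1 → {n6}
  n2 → {n6,n7,n8}
  n3 → {n6}
  n4 → {n7}
  n5 → {n6}
  n6 → {n7,n8}
  n7 → {n8}
  n8 → ∅

φ for r: defs {n3,n5,n6}
  DF⁺ = {n6,n7,n8}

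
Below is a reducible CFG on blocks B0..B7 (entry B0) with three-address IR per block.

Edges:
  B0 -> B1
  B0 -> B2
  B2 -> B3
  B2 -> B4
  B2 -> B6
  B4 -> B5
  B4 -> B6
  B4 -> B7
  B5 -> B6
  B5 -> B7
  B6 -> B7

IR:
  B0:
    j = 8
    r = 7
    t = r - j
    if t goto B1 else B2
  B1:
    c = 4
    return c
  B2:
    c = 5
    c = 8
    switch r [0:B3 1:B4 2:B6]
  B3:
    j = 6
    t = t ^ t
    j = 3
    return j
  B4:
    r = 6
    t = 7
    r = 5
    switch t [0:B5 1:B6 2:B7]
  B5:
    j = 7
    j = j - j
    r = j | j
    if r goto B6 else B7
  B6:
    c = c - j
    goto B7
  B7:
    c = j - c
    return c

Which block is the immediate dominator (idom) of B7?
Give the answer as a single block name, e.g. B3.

Answer: B2

Working:
idom tree: B1←B0 B2←B0 B3←B2 B4←B2 B5←B4 B6←B2 B7←B2
Dom at joins:
  B6: preds {B2,B4,B5}: {B0,B2} ∩ {B0,B2,B4} ∩ {B0,B2,B4,B5} = {B0,B2}; idom=B2
  B7: preds {B4,B5,B6}: {B0,B2,B4} ∩ {B0,B2,B4,B5} ∩ {B0,B2,B6} = {B0,B2}; idom=B2

idom(B7) = B2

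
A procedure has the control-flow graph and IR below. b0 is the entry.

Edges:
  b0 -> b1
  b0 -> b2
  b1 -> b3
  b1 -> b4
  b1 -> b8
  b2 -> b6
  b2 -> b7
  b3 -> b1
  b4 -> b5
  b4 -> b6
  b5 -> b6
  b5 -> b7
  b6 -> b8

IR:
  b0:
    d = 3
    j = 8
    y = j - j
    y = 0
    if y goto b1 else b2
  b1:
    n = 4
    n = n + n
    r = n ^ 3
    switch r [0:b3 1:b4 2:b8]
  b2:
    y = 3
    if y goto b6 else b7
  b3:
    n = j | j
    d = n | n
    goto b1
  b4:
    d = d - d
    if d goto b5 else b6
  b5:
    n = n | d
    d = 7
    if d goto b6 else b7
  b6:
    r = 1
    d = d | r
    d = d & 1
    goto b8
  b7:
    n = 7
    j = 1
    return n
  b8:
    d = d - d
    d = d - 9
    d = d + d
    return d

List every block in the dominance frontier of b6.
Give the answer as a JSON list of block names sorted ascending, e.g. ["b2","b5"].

Answer: ["b8"]

Derivation:
idom tree: b1←b0 b2←b0 b3←b1 b4←b1 b5←b4 b6←b0 b7←b0 b8←b0
Dom∩ at merges:
  b1: preds {b0,b3}: {b0} ∩ {b0,b1,b3} = {b0}; idom=b0
  b6: preds {b2,b4,b5}: {b0,b2} ∩ {b0,b1,b4} ∩ {b0,b1,b4,b5} = {b0}; idom=b0
  b7: preds {b2,b5}: {b0,b2} ∩ {b0,b1,b4,b5} = {b0}; idom=b0
  b8: preds {b1,b6}: {b0,b1} ∩ {b0,b6} = {b0}; idom=b0

DF walk-up:
  join b1 pred b0: · stop@b0
  join b1 pred b3: b3→b1 stop@b0
  join b6 pred b2: b2 stop@b0
  join b6 pred b4: b4→b1 stop@b0
  join b6 pred b5: b5→b4→b1 stop@b0
  join b7 pred b2: b2 stop@b0
  join b7 pred b5: b5→b4→b1 stop@b0
  join b8 pred b1: b1 stop@b0
  join b8 pred b6: b6 stop@b0
  b0: DF=∅
  b1: DF={b1,b6,b7,b8}
  b2: DF={b6,b7}
  b3: DF={b1}
  b4: DF={b6,b7}
  b5: DF={b6,b7}
  b6: DF={b8}
  b7: DF=∅
  b8: DF=∅

DF(b6) = ["b8"]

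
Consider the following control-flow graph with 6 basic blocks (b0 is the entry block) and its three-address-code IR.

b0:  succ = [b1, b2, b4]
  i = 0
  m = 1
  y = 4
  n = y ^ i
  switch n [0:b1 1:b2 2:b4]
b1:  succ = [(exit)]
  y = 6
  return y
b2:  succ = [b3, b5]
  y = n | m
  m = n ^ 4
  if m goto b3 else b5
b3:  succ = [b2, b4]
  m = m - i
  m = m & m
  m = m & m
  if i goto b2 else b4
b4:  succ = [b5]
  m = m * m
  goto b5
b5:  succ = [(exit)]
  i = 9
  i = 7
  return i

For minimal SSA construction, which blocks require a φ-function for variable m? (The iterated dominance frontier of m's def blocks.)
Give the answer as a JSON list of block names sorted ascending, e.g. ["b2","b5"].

idom tree: b1←b0 b2←b0 b3←b2 b4←b0 b5←b0
Join-block Dom:
  b2: preds {b0,b3}: {b0} ∩ {b0,b2,b3} = {b0}; idom=b0
  b4: preds {b0,b3}: {b0} ∩ {b0,b2,b3} = {b0}; idom=b0
  b5: preds {b2,b4}: {b0,b2} ∩ {b0,b4} = {b0}; idom=b0

Frontier:
  join b2 pred b0: · stop@b0
  join b2 pred b3: b3→b2 stop@b0
  join b4 pred b0: · stop@b0
  join b4 pred b3: b3→b2 stop@b0
  join b5 pred b2: b2 stop@b0
  join b5 pred b4: b4 stop@b0
  DF(b0)=∅
  DF(b1)=∅
  DF(b2)={b2,b4,b5}
  DF(b3)={b2,b4}
  DF(b4)={b5}
  DF(b5)=∅

φ for m: defs {b0,b2,b3,b4}
  DF⁺ = {b2,b4,b5}

Answer: ["b2", "b4", "b5"]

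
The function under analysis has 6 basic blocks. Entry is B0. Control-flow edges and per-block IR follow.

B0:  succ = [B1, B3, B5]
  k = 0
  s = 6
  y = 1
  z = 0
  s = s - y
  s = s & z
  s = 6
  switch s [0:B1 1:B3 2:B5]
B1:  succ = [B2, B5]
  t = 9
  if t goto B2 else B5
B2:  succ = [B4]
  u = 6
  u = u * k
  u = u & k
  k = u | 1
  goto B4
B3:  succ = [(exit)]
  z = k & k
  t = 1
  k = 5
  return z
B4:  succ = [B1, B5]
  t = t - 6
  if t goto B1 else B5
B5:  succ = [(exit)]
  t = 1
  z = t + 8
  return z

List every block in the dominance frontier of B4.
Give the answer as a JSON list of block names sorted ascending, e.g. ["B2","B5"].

idom tree: B1←B0 B2←B1 B3←B0 B4←B2 B5←B0
Dom at joins:
  B1: preds {B0,B4}: {B0} ∩ {B0,B1,B2,B4} = {B0}; idom=B0
  B5: preds {B0,B1,B4}: {B0} ∩ {B0,B1} ∩ {B0,B1,B2,B4} = {B0}; idom=B0

DF derivation:
  B1←B0: walk · to B0
  B1←B4: walk B4→B2→B1 to B0
  B5←B0: walk · to B0
  B5←B1: walk B1 to B0
  B5←B4: walk B4→B2→B1 to B0
  DF(B0)=∅
  DF(B1)={B1,B5}
  DF(B2)={B1,B5}
  DF(B3)=∅
  DF(B4)={B1,B5}
  DF(B5)=∅

DF(B4) = ["B1", "B5"]

Answer: ["B1", "B5"]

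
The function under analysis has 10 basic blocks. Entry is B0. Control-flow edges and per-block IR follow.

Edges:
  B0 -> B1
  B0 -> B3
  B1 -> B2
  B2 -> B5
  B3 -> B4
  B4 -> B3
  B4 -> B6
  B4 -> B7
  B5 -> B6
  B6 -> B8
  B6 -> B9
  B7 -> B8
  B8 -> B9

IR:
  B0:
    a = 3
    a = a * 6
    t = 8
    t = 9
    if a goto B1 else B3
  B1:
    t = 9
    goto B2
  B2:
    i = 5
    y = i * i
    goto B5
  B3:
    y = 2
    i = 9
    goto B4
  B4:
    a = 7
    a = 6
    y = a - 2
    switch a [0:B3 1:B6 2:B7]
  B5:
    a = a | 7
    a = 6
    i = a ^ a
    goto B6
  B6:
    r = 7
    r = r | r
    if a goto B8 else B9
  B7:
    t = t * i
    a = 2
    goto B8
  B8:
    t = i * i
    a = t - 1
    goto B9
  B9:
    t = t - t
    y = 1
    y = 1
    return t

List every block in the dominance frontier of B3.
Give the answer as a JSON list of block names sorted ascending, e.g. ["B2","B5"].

Answer: ["B3", "B6", "B8"]

Analysis:
idom tree: B1←B0 B2←B1 B3←B0 B4←B3 B5←B2 B6←B0 B7←B4 B8←B0 B9←B0
Dom∩ at merges:
  B3: preds {B0,B4}: {B0} ∩ {B0,B3,B4} = {B0}; idom=B0
  B6: preds {B4,B5}: {B0,B3,B4} ∩ {B0,B1,B2,B5} = {B0}; idom=B0
  B8: preds {B6,B7}: {B0,B6} ∩ {B0,B3,B4,B7} = {B0}; idom=B0
  B9: preds {B6,B8}: {B0,B6} ∩ {B0,B8} = {B0}; idom=B0

DF walk-up:
  join B3 pred B0: · stop@B0
  join B3 pred B4: B4→B3 stop@B0
  join B6 pred B4: B4→B3 stop@B0
  join B6 pred B5: B5→B2→B1 stop@B0
  join B8 pred B6: B6 stop@B0
  join B8 pred B7: B7→B4→B3 stop@B0
  join B9 pred B6: B6 stop@B0
  join B9 pred B8: B8 stop@B0
  DF(B0)=∅
  DF(B1)={B6}
  DF(B2)={B6}
  DF(B3)={B3,B6,B8}
  DF(B4)={B3,B6,B8}
  DF(B5)={B6}
  DF(B6)={B8,B9}
  DF(B7)={B8}
  DF(B8)={B9}
  DF(B9)=∅

DF(B3) = ["B3", "B6", "B8"]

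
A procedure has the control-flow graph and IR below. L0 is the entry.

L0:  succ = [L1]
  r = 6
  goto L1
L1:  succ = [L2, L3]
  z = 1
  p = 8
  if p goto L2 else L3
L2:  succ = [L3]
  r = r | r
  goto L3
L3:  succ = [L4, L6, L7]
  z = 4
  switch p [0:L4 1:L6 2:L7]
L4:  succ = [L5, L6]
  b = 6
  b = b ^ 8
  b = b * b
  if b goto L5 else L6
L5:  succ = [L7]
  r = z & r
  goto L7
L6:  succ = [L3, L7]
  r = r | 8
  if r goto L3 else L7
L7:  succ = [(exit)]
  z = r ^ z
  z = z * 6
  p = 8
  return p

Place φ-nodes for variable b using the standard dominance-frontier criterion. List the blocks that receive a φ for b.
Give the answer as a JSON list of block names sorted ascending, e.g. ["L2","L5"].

idom tree: L1←L0 L2←L1 L3←L1 L4←L3 L5←L4 L6←L3 L7←L3
Dom∩ at merges:
  L3: preds {L1,L2,L6}: {L0,L1} ∩ {L0,L1,L2} ∩ {L0,L1,L3,L6} = {L0,L1}; idom=L1
  L6: preds {L3,L4}: {L0,L1,L3} ∩ {L0,L1,L3,L4} = {L0,L1,L3}; idom=L3
  L7: preds {L3,L5,L6}: {L0,L1,L3} ∩ {L0,L1,L3,L4,L5} ∩ {L0,L1,L3,L6} = {L0,L1,L3}; idom=L3

DF walk-up:
  join L3 pred L1: · stop@L1
  join L3 pred L2: L2 stop@L1
  join L3 pred L6: L6→L3 stop@L1
  join L6 pred L3: · stop@L3
  join L6 pred L4: L4 stop@L3
  join L7 pred L3: · stop@L3
  join L7 pred L5: L5→L4 stop@L3
  join L7 pred L6: L6 stop@L3
  L0: DF=∅
  L1: DF=∅
  L2: DF={L3}
  L3: DF={L3}
  L4: DF={L6,L7}
  L5: DF={L7}
  L6: DF={L3,L7}
  L7: DF=∅

φ for b: defs {L4}
  DF⁺ = {L3,L6,L7}

Answer: ["L3", "L6", "L7"]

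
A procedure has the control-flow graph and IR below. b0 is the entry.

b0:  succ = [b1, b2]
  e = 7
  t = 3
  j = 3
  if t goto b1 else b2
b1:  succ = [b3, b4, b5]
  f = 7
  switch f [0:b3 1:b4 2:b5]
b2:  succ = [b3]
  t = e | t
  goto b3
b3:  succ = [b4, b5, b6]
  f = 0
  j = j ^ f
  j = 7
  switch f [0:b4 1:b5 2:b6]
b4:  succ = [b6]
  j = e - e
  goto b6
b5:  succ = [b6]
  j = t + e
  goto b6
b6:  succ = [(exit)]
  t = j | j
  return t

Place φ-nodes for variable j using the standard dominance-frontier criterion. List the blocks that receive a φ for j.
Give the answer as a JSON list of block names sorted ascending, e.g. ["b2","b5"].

Answer: ["b4", "b5", "b6"]

Derivation:
idom tree: b1←b0 b2←b0 b3←b0 b4←b0 b5←b0 b6←b0
Dom∩ at merges:
  b3: preds {b1,b2}: {b0,b1} ∩ {b0,b2} = {b0}; idom=b0
  b4: preds {b1,b3}: {b0,b1} ∩ {b0,b3} = {b0}; idom=b0
  b5: preds {b1,b3}: {b0,b1} ∩ {b0,b3} = {b0}; idom=b0
  b6: preds {b3,b4,b5}: {b0,b3} ∩ {b0,b4} ∩ {b0,b5} = {b0}; idom=b0

DF derivation:
  b3←b1: walk b1 to b0
  b3←b2: walk b2 to b0
  b4←b1: walk b1 to b0
  b4←b3: walk b3 to b0
  b5←b1: walk b1 to b0
  b5←b3: walk b3 to b0
  b6←b3: walk b3 to b0
  b6←b4: walk b4 to b0
  b6←b5: walk b5 to b0
  DF(b0)=∅
  DF(b1)={b3,b4,b5}
  DF(b2)={b3}
  DF(b3)={b4,b5,b6}
  DF(b4)={b6}
  DF(b5)={b6}
  DF(b6)=∅

φ for j: defs {b0,b3,b4,b5}
  DF⁺ = {b4,b5,b6}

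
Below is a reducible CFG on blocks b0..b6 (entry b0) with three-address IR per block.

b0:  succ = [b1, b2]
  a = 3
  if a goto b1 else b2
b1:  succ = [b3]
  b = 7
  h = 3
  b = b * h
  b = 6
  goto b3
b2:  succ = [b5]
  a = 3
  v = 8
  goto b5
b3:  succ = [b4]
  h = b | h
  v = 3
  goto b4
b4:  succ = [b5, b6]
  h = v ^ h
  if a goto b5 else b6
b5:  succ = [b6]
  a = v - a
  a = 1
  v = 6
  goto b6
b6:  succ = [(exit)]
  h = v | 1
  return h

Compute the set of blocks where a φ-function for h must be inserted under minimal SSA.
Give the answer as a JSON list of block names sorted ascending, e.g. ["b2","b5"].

idom tree: b1←b0 b2←b0 b3←b1 b4←b3 b5←b0 b6←b0
Dom∩ at merges:
  b5: preds {b2,b4}: {b0,b2} ∩ {b0,b1,b3,b4} = {b0}; idom=b0
  b6: preds {b4,b5}: {b0,b1,b3,b4} ∩ {b0,b5} = {b0}; idom=b0

DF derivation:
  b5←b2: walk b2 to b0
  b5←b4: walk b4→b3→b1 to b0
  b6←b4: walk b4→b3→b1 to b0
  b6←b5: walk b5 to b0
  b0: DF=∅
  b1: DF={b5,b6}
  b2: DF={b5}
  b3: DF={b5,b6}
  b4: DF={b5,b6}
  b5: DF={b6}
  b6: DF=∅

φ for h: defs {b1,b3,b4,b6}
  DF⁺ = {b5,b6}

Answer: ["b5", "b6"]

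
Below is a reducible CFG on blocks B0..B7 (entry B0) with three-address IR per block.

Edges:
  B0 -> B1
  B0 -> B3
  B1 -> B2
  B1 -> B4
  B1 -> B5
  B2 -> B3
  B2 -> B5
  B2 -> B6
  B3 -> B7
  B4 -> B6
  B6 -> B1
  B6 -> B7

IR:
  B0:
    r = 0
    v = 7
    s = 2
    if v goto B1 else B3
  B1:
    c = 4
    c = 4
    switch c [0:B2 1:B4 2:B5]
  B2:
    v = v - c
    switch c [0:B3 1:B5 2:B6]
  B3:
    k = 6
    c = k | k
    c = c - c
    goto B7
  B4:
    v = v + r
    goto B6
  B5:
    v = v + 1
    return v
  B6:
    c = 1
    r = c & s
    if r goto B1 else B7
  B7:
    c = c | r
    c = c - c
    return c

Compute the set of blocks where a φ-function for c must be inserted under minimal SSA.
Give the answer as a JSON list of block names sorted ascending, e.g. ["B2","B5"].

Answer: ["B1", "B3", "B7"]

Working:
idom tree: B1←B0 B2←B1 B3←B0 B4←B1 B5←B1 B6←B1 B7←B0
Join-block Dom:
  B1: preds {B0,B6}: {B0} ∩ {B0,B1,B6} = {B0}; idom=B0
  B3: preds {B0,B2}: {B0} ∩ {B0,B1,B2} = {B0}; idom=B0
  B5: preds {B1,B2}: {B0,B1} ∩ {B0,B1,B2} = {B0,B1}; idom=B1
  B6: preds {B2,B4}: {B0,B1,B2} ∩ {B0,B1,B4} = {B0,B1}; idom=B1
  B7: preds {B3,B6}: {B0,B3} ∩ {B0,B1,B6} = {B0}; idom=B0

Frontier:
  B1←B0: walk · to B0
  B1←B6: walk B6→B1 to B0
  B3←B0: walk · to B0
  B3←B2: walk B2→B1 to B0
  B5←B1: walk · to B1
  B5←B2: walk B2 to B1
  B6←B2: walk B2 to B1
  B6←B4: walk B4 to B1
  B7←B3: walk B3 to B0
  B7←B6: walk B6→B1 to B0
  B0 → ∅
  B1 → {B1,B3,B7}
  B2 → {B3,B5,B6}
  B3 → {B7}
  B4 → {B6}
  B5 → ∅
  B6 → {B1,B7}
  B7 → ∅

φ for c: defs {B1,B3,B6,B7}
  DF⁺ = {B1,B3,B7}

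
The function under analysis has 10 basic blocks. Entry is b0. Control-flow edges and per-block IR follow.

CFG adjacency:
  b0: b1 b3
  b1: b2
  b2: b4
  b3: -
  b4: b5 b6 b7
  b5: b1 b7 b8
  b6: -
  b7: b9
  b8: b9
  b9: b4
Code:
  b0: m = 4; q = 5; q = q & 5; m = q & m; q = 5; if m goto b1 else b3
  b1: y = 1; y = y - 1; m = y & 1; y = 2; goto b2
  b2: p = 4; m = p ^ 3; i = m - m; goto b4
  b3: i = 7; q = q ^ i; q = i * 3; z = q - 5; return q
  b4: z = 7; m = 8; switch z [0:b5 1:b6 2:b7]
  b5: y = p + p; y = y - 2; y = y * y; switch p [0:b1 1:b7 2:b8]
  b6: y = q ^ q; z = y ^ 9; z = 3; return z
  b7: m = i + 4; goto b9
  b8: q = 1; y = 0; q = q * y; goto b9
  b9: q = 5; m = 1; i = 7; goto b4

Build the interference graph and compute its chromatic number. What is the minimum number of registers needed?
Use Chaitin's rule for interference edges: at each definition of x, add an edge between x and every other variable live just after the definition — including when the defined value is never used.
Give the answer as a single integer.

Answer: 5

Analysis:
Block summaries:
  b0: {m,q} / ∅
  b1: {m,y} / ∅
  b2: {i,m,p} / ∅
  b3: {i,q,z} / {q}
  b4: {m,z} / ∅
  b5: {y} / {p}
  b6: {y,z} / {q}
  b7: {m} / {i}
  b8: {q,y} / ∅
  b9: {i,m,q} / ∅

Backward fixpoint:
  live b0: ∅→{q}
  live b1: {q}→{q}
  live b2: {q}→{i,p,q}
  live b3: {q}→∅
  live b4: {i,p,q}→{i,p,q}
  live b5: {i,p,q}→{i,p,q}
  live b6: {q}→∅
  live b7: {i,p}→{p}
  live b8: {p}→{p}
  live b9: {p}→{i,p,q}

Conflict graph:
  i: {m,p,q,y,z}
  m: {i,p,q,z}
  p: {i,m,q,y,z}
  q: {i,m,p,y,z}
  y: {i,p,q}
  z: {i,m,p,q}

Colouring:
  lower bound: {i,m,p,q,z} mutually conflict ⇒ χ ≥ 5
  5-colouring: R0={i}  R1={p}  R2={q}  R3={m,y}  R4={z}
  χ = 5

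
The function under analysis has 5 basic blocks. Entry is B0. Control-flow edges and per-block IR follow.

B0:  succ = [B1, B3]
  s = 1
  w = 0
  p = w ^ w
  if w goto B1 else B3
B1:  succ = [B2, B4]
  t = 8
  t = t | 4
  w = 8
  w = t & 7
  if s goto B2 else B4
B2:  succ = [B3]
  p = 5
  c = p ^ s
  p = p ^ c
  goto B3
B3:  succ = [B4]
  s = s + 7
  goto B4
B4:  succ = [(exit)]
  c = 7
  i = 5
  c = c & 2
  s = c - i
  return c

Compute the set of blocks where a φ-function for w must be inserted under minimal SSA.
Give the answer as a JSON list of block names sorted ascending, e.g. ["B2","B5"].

Answer: ["B3", "B4"]

Working:
idom tree: B1←B0 B2←B1 B3←B0 B4←B0
Dom∩ at merges:
  B3: preds {B0,B2}: {B0} ∩ {B0,B1,B2} = {B0}; idom=B0
  B4: preds {B1,B3}: {B0,B1} ∩ {B0,B3} = {B0}; idom=B0

DF derivation:
  B3←B0: walk · to B0
  B3←B2: walk B2→B1 to B0
  B4←B1: walk B1 to B0
  B4←B3: walk B3 to B0
  B0: DF=∅
  B1: DF={B3,B4}
  B2: DF={B3}
  B3: DF={B4}
  B4: DF=∅

φ for w: defs {B0,B1}
  DF⁺ = {B3,B4}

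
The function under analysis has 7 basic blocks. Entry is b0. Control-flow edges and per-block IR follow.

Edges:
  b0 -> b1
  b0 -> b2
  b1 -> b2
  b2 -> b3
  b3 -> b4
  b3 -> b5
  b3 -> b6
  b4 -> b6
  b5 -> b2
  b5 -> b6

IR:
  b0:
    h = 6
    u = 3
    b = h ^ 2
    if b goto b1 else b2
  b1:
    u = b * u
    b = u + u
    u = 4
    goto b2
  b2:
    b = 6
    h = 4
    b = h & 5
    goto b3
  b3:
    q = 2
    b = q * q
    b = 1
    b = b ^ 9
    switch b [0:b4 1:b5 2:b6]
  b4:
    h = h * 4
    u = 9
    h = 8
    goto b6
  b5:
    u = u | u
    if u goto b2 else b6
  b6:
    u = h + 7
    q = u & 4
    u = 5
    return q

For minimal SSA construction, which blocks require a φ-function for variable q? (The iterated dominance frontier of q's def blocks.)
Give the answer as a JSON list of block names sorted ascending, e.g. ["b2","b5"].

idom tree: b1←b0 b2←b0 b3←b2 b4←b3 b5←b3 b6←b3
Dom∩ at merges:
  b2: preds {b0,b1,b5}: {b0} ∩ {b0,b1} ∩ {b0,b2,b3,b5} = {b0}; idom=b0
  b6: preds {b3,b4,b5}: {b0,b2,b3} ∩ {b0,b2,b3,b4} ∩ {b0,b2,b3,b5} = {b0,b2,b3}; idom=b3

DF derivation:
  join b2 pred b0: · stop@b0
  join b2 pred b1: b1 stop@b0
  join b2 pred b5: b5→b3→b2 stop@b0
  join b6 pred b3: · stop@b3
  join b6 pred b4: b4 stop@b3
  join b6 pred b5: b5 stop@b3
  DF(b0)=∅
  DF(b1)={b2}
  DF(b2)={b2}
  DF(b3)={b2}
  DF(b4)={b6}
  DF(b5)={b2,b6}
  DF(b6)=∅

φ for q: defs {b3,b6}
  DF⁺ = {b2}

Answer: ["b2"]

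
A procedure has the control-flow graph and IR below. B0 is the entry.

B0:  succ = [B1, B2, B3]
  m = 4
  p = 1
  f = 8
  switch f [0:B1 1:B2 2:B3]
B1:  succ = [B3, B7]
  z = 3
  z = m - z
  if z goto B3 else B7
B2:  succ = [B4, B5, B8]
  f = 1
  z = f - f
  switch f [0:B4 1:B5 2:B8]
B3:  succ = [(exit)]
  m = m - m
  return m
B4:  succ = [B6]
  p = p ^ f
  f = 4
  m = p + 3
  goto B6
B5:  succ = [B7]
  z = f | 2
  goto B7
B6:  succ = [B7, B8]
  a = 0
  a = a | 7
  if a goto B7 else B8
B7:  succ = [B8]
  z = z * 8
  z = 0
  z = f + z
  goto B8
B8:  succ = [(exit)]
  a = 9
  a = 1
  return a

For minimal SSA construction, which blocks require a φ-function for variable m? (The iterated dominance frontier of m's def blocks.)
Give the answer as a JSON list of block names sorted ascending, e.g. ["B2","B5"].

Answer: ["B7", "B8"]

Derivation:
idom tree: B1←B0 B2←B0 B3←B0 B4←B2 B5←B2 B6←B4 B7←B0 B8←B0
Dom at joins:
  B3: preds {B0,B1}: {B0} ∩ {B0,B1} = {B0}; idom=B0
  B7: preds {B1,B5,B6}: {B0,B1} ∩ {B0,B2,B5} ∩ {B0,B2,B4,B6} = {B0}; idom=B0
  B8: preds {B2,B6,B7}: {B0,B2} ∩ {B0,B2,B4,B6} ∩ {B0,B7} = {B0}; idom=B0

DF walk-up:
  join B3 pred B0: · stop@B0
  join B3 pred B1: B1 stop@B0
  join B7 pred B1: B1 stop@B0
  join B7 pred B5: B5→B2 stop@B0
  join B7 pred B6: B6→B4→B2 stop@B0
  join B8 pred B2: B2 stop@B0
  join B8 pred B6: B6→B4→B2 stop@B0
  join B8 pred B7: B7 stop@B0
  DF(B0)=∅
  DF(B1)={B3,B7}
  DF(B2)={B7,B8}
  DF(B3)=∅
  DF(B4)={B7,B8}
  DF(B5)={B7}
  DF(B6)={B7,B8}
  DF(B7)={B8}
  DF(B8)=∅

φ for m: defs {B0,B3,B4}
  DF⁺ = {B7,B8}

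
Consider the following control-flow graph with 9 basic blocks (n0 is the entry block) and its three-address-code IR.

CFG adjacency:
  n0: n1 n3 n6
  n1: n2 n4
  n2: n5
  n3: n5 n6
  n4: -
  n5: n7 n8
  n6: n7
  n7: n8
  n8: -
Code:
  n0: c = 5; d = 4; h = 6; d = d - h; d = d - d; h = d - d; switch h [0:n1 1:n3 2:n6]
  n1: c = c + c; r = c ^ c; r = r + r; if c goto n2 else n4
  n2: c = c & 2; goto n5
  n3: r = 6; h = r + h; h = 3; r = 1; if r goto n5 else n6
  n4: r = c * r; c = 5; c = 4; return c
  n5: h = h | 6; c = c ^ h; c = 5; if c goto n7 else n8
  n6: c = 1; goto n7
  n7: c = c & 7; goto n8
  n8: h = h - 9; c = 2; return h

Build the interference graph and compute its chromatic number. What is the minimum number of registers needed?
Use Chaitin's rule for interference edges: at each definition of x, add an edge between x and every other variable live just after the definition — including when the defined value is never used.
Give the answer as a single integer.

def/use:
  n0: def={c,d,h} ue=∅
  n1: def={c,r} ue={c}
  n2: def={c} ue={c}
  n3: def={h,r} ue={h}
  n4: def={c,r} ue={c,r}
  n5: def={c,h} ue={c,h}
  n6: def={c} ue=∅
  n7: def={c} ue={c}
  n8: def={c,h} ue={h}

Backward fixpoint:
  n0 li=∅ lo={c,h}
  n1 li={c,h} lo={c,h,r}
  n2 li={c,h} lo={c,h}
  n3 li={c,h} lo={c,h}
  n4 li={c,r} lo=∅
  n5 li={c,h} lo={c,h}
  n6 li={h} lo={c,h}
  n7 li={c,h} lo={h}
  n8 li={h} lo=∅

Interfere edges:
  c↔{d,h,r}
  d↔{c,h}
  h↔{c,d,r}
  r↔{c,h}

Colouring:
  clique {c,d,h} ⇒ need ≥ 3
  3-colouring: R0={c}  R1={h}  R2={d,r}
  χ = 3

Answer: 3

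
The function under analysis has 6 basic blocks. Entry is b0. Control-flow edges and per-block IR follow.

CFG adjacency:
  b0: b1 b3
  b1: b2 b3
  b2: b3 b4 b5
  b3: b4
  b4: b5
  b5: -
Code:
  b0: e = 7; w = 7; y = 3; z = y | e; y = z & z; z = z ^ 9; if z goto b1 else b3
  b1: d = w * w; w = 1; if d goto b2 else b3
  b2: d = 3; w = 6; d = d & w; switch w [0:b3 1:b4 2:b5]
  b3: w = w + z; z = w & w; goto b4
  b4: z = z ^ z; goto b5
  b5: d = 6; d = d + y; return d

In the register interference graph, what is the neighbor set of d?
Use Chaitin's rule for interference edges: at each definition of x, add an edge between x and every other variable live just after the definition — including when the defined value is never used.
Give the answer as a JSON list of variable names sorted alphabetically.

Answer: ["w", "y", "z"]

Derivation:
def/use:
  b0: {e,w,y,z} / ∅
  b1: {d,w} / {w}
  b2: {d,w} / ∅
  b3: {w,z} / {w,z}
  b4: {z} / {z}
  b5: {d} / {y}

Live sets:
  b0: in=∅ out={w,y,z}
  b1: in={w,y,z} out={w,y,z}
  b2: in={y,z} out={w,y,z}
  b3: in={w,y,z} out={y,z}
  b4: in={y,z} out={y}
  b5: in={y} out=∅

Conflict graph:
  d: {w,y,z}
  e: {w,y}
  w: {d,e,y,z}
  y: {d,e,w,z}
  z: {d,w,y}

N(d) = ["w", "y", "z"]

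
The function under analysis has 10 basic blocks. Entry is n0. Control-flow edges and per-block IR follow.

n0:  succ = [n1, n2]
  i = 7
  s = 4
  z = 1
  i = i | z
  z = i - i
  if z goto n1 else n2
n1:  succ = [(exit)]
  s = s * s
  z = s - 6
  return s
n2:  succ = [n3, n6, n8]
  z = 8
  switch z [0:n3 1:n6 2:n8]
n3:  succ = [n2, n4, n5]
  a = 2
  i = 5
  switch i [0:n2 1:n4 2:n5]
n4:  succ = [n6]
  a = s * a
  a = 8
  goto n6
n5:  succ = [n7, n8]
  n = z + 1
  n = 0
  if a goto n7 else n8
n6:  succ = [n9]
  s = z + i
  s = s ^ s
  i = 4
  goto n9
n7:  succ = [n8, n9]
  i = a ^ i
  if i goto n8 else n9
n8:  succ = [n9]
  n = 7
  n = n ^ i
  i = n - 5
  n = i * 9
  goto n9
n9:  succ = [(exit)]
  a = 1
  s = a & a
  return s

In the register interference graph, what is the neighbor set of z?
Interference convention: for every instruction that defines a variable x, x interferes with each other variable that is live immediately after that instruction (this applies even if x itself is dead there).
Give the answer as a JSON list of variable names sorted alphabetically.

Answer: ["a", "i", "s"]

Derivation:
Block summaries:
  n0: def={i,s,z} ue=∅
  n1: def={s,z} ue={s}
  n2: def={z} ue=∅
  n3: def={a,i} ue=∅
  n4: def={a} ue={a,s}
  n5: def={n} ue={a,z}
  n6: def={i,s} ue={i,z}
  n7: def={i} ue={a,i}
  n8: def={i,n} ue={i}
  n9: def={a,s} ue=∅

Backward fixpoint:
  n0: in=∅ out={i,s}
  n1: in={s} out=∅
  n2: in={i,s} out={i,s,z}
  n3: in={s,z} out={a,i,s,z}
  n4: in={a,i,s,z} out={i,z}
  n5: in={a,i,z} out={a,i}
  n6: in={i,z} out=∅
  n7: in={a,i} out={i}
  n8: in={i} out=∅
  n9: in=∅ out=∅

Interference:
  a↔{i,n,s,z}
  i↔{a,n,s,z}
  n↔{a,i}
  s↔{a,i,z}
  z↔{a,i,s}

N(z) = ["a", "i", "s"]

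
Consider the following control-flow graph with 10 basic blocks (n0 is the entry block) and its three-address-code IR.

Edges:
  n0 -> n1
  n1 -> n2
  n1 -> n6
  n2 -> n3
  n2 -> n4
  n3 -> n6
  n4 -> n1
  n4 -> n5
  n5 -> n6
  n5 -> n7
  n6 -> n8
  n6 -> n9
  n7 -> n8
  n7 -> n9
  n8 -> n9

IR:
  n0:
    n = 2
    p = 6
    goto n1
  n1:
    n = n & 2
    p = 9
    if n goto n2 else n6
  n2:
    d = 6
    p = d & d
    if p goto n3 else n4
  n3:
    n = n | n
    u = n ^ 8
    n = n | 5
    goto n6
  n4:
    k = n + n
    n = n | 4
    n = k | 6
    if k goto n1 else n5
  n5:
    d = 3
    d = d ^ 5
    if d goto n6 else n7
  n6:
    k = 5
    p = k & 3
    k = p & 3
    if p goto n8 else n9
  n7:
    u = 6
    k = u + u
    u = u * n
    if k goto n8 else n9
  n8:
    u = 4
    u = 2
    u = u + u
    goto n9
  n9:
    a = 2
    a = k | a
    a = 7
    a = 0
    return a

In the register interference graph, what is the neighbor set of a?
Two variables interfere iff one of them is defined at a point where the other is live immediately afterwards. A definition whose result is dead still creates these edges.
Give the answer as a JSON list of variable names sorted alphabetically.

Block summaries:
  n0: def={n,p} ue=∅
  n1: def={n,p} ue={n}
  n2: def={d,p} ue=∅
  n3: def={n,u} ue={n}
  n4: def={k,n} ue={n}
  n5: def={d} ue=∅
  n6: def={k,p} ue=∅
  n7: def={k,u} ue={n}
  n8: def={u} ue=∅
  n9: def={a} ue={k}

Liveness:
  n0: in=∅ out={n}
  n1: in={n} out={n}
  n2: in={n} out={n}
  n3: in={n} out=∅
  n4: in={n} out={n}
  n5: in={n} out={n}
  n6: in=∅ out={k}
  n7: in={n} out={k}
  n8: in={k} out={k}
  n9: in={k} out=∅

Interference:
  a: {k}
  d: {n}
  k: {a,n,p,u}
  n: {d,k,p,u}
  p: {k,n}
  u: {k,n}

N(a) = ["k"]

Answer: ["k"]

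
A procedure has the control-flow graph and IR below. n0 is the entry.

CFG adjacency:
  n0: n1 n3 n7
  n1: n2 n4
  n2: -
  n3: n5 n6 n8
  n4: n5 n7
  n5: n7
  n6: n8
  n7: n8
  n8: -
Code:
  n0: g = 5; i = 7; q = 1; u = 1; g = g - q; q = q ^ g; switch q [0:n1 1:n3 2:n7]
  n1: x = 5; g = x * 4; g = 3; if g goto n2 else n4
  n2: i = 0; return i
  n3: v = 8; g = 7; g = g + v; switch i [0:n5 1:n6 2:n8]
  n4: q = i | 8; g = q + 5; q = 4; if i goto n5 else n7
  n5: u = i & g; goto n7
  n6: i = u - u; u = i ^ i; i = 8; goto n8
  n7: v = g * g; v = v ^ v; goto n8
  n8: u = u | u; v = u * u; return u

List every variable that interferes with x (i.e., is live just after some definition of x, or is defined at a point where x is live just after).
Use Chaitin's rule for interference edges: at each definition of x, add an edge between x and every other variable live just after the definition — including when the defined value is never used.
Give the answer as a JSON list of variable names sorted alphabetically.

Answer: ["i", "u"]

Derivation:
Per-block:
  n0 def {g,i,q,u} use ∅
  n1 def {g,x} use ∅
  n2 def {i} use ∅
  n3 def {g,v} use {i}
  n4 def {g,q} use {i}
  n5 def {u} use {g,i}
  n6 def {i,u} use {u}
  n7 def {v} use {g}
  n8 def {u,v} use {u}

Live sets:
  live n0: ∅→{g,i,u}
  live n1: {i,u}→{i,u}
  live n2: ∅→∅
  live n3: {i,u}→{g,i,u}
  live n4: {i,u}→{g,i,u}
  live n5: {g,i}→{g,u}
  live n6: {u}→{u}
  live n7: {g,u}→{u}
  live n8: {u}→∅

Conflict graph:
  g↔{i,q,u,v}
  i↔{g,q,u,v,x}
  q↔{g,i,u}
  u↔{g,i,q,v,x}
  v↔{g,i,u}
  x↔{i,u}

N(x) = ["i", "u"]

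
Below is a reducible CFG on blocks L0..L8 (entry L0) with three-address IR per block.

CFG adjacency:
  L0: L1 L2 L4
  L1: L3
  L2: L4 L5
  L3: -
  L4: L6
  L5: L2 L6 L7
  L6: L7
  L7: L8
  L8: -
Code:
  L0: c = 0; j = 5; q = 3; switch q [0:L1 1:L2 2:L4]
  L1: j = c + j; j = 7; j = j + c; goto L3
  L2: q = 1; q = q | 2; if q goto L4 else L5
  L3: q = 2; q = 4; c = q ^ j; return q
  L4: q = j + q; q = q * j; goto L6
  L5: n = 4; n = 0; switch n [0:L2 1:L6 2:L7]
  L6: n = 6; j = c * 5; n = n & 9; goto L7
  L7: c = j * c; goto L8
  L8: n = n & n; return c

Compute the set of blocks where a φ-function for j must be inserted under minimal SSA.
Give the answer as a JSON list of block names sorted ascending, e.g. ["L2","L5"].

idom tree: L1←L0 L2←L0 L3←L1 L4←L0 L5←L2 L6←L0 L7←L0 L8←L7
Dom at joins:
  L2: preds {L0,L5}: {L0} ∩ {L0,L2,L5} = {L0}; idom=L0
  L4: preds {L0,L2}: {L0} ∩ {L0,L2} = {L0}; idom=L0
  L6: preds {L4,L5}: {L0,L4} ∩ {L0,L2,L5} = {L0}; idom=L0
  L7: preds {L5,L6}: {L0,L2,L5} ∩ {L0,L6} = {L0}; idom=L0

Frontier:
  join L2 pred L0: · stop@L0
  join L2 pred L5: L5→L2 stop@L0
  join L4 pred L0: · stop@L0
  join L4 pred L2: L2 stop@L0
  join L6 pred L4: L4 stop@L0
  join L6 pred L5: L5→L2 stop@L0
  join L7 pred L5: L5→L2 stop@L0
  join L7 pred L6: L6 stop@L0
  DF(L0)=∅
  DF(L1)=∅
  DF(L2)={L2,L4,L6,L7}
  DF(L3)=∅
  DF(L4)={L6}
  DF(L5)={L2,L6,L7}
  DF(L6)={L7}
  DF(L7)=∅
  DF(L8)=∅

φ for j: defs {L0,L1,L6}
  DF⁺ = {L7}

Answer: ["L7"]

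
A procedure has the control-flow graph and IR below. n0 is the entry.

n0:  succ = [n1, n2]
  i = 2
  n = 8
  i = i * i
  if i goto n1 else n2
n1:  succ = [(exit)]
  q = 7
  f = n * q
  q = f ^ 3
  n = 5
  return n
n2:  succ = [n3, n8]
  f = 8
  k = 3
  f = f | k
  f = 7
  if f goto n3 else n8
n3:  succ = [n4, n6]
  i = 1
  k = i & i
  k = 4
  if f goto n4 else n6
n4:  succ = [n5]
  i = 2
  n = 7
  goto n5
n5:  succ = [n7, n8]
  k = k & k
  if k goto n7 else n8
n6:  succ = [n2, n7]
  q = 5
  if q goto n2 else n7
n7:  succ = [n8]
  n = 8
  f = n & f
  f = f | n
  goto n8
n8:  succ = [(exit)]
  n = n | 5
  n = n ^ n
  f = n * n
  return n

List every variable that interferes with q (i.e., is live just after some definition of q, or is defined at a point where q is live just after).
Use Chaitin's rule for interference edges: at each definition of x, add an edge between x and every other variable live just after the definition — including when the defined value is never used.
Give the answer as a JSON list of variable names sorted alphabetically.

Answer: ["f", "n"]

Derivation:
def/use:
  n0 def {i,n} use ∅
  n1 def {f,n,q} use {n}
  n2 def {f,k} use ∅
  n3 def {i,k} use {f}
  n4 def {i,n} use ∅
  n5 def {k} use {k}
  n6 def {q} use ∅
  n7 def {f,n} use {f}
  n8 def {f,n} use {n}

Backward fixpoint:
  n0: in=∅ out={n}
  n1: in={n} out=∅
  n2: in={n} out={f,n}
  n3: in={f,n} out={f,k,n}
  n4: in={f,k} out={f,k,n}
  n5: in={f,k,n} out={f,n}
  n6: in={f,n} out={f,n}
  n7: in={f} out={n}
  n8: in={n} out=∅

Interfere edges:
  f — {i,k,n,q}
  i — {f,k,n}
  k — {f,i,n}
  n — {f,i,k,q}
  q — {f,n}

N(q) = ["f", "n"]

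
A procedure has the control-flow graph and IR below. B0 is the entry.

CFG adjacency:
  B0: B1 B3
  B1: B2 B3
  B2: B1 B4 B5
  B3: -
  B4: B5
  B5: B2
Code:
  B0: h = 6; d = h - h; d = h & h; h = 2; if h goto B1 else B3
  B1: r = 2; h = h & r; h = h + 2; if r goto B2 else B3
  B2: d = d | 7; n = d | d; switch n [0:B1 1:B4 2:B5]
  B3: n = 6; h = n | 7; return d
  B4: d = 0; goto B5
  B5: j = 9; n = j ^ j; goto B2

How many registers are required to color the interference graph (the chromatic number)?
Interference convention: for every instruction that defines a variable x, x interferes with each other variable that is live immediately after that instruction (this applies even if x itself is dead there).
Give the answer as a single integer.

def/use:
  B0 def {d,h} use ∅
  B1 def {h,r} use {h}
  B2 def {d,n} use {d}
  B3 def {h,n} use {d}
  B4 def {d} use ∅
  B5 def {j,n} use ∅

Live sets:
  B0 li=∅ lo={d,h}
  B1 li={d,h} lo={d,h}
  B2 li={d,h} lo={d,h}
  B3 li={d} lo=∅
  B4 li={h} lo={d,h}
  B5 li={d,h} lo={d,h}

Interference:
  d↔{h,j,n,r}
  h↔{d,j,n,r}
  j↔{d,h}
  n↔{d,h}
  r↔{d,h}

Chromatic number:
  {d,h,j} pairwise interfere (3-clique) ⇒ χ ≥ 3
  assign d→r0 h→r1 j→r2 n→r2 r→r2 — no edge inside a register ⇒ χ ≤ 3
  χ = 3

Answer: 3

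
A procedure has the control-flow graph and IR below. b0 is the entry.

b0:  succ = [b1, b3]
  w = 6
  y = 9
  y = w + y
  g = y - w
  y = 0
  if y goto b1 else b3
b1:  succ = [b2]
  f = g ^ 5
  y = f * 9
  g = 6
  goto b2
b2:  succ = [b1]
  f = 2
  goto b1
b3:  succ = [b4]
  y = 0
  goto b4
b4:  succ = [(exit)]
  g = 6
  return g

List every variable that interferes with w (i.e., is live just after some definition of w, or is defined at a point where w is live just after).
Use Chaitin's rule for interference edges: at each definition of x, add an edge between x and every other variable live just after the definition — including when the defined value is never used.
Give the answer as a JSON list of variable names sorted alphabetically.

Answer: ["y"]

Working:
def/use:
  b0: {g,w,y} / ∅
  b1: {f,g,y} / {g}
  b2: {f} / ∅
  b3: {y} / ∅
  b4: {g} / ∅

Backward fixpoint:
  b0 li=∅ lo={g}
  b1 li={g} lo={g}
  b2 li={g} lo={g}
  b3 li=∅ lo=∅
  b4 li=∅ lo=∅

Conflict graph:
  f — {g}
  g — {f,y}
  w — {y}
  y — {g,w}

N(w) = ["y"]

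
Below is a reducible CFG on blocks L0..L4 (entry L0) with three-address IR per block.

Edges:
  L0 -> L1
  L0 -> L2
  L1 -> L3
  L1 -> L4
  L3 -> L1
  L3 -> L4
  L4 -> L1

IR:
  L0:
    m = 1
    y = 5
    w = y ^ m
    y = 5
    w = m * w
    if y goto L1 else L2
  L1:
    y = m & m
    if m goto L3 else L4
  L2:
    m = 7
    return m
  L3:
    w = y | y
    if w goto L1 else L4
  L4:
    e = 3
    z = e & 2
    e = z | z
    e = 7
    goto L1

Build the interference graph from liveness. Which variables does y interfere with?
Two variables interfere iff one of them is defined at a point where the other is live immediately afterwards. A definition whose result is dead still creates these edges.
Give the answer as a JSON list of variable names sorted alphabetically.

def/use:
  L0 def {m,w,y} use ∅
  L1 def {y} use {m}
  L2 def {m} use ∅
  L3 def {w} use {y}
  L4 def {e,z} use ∅

Liveness:
  L0: in=∅ out={m}
  L1: in={m} out={m,y}
  L2: in=∅ out=∅
  L3: in={m,y} out={m}
  L4: in={m} out={m}

Conflict graph:
  e: {m}
  m: {e,w,y,z}
  w: {m,y}
  y: {m,w}
  z: {m}

N(y) = ["m", "w"]

Answer: ["m", "w"]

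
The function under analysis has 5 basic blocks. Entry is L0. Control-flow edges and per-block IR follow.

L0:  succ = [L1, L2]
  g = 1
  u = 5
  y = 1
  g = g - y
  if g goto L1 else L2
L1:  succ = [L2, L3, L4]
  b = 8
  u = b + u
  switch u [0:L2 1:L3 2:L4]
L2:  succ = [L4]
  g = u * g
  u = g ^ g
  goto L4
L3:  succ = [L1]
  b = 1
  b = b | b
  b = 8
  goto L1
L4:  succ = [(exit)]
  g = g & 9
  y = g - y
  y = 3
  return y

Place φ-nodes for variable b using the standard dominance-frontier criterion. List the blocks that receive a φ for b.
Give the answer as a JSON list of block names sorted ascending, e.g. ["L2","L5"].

Answer: ["L1", "L2", "L4"]

Working:
idom tree: L1←L0 L2←L0 L3←L1 L4←L0
Join-block Dom:
  L1: preds {L0,L3}: {L0} ∩ {L0,L1,L3} = {L0}; idom=L0
  L2: preds {L0,L1}: {L0} ∩ {L0,L1} = {L0}; idom=L0
  L4: preds {L1,L2}: {L0,L1} ∩ {L0,L2} = {L0}; idom=L0

DF derivation:
  join L1 pred L0: · stop@L0
  join L1 pred L3: L3→L1 stop@L0
  join L2 pred L0: · stop@L0
  join L2 pred L1: L1 stop@L0
  join L4 pred L1: L1 stop@L0
  join L4 pred L2: L2 stop@L0
  L0 → ∅
  L1 → {L1,L2,L4}
  L2 → {L4}
  L3 → {L1}
  L4 → ∅

φ for b: defs {L1,L3}
  DF⁺ = {L1,L2,L4}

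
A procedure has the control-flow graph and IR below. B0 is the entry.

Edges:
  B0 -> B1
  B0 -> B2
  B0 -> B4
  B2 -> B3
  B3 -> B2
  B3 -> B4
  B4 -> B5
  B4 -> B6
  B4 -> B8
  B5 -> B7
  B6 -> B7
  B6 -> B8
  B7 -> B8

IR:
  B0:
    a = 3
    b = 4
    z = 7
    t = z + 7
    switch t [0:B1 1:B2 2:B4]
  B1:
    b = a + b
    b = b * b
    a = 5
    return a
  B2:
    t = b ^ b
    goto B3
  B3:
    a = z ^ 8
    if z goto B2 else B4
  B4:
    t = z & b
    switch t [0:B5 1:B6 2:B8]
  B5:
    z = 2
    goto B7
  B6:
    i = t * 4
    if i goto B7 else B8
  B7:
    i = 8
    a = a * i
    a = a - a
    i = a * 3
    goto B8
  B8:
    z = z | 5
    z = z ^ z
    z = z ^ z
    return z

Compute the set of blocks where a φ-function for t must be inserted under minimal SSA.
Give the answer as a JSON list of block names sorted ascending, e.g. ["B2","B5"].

Answer: ["B2", "B4"]

Derivation:
idom tree: B1←B0 B2←B0 B3←B2 B4←B0 B5←B4 B6←B4 B7←B4 B8←B4
Dom at joins:
  B2: preds {B0,B3}: {B0} ∩ {B0,B2,B3} = {B0}; idom=B0
  B4: preds {B0,B3}: {B0} ∩ {B0,B2,B3} = {B0}; idom=B0
  B7: preds {B5,B6}: {B0,B4,B5} ∩ {B0,B4,B6} = {B0,B4}; idom=B4
  B8: preds {B4,B6,B7}: {B0,B4} ∩ {B0,B4,B6} ∩ {B0,B4,B7} = {B0,B4}; idom=B4

Frontier:
  B2←B0: walk · to B0
  B2←B3: walk B3→B2 to B0
  B4←B0: walk · to B0
  B4←B3: walk B3→B2 to B0
  B7←B5: walk B5 to B4
  B7←B6: walk B6 to B4
  B8←B4: walk · to B4
  B8←B6: walk B6 to B4
  B8←B7: walk B7 to B4
  DF(B0)=∅
  DF(B1)=∅
  DF(B2)={B2,B4}
  DF(B3)={B2,B4}
  DF(B4)=∅
  DF(B5)={B7}
  DF(B6)={B7,B8}
  DF(B7)={B8}
  DF(B8)=∅

φ for t: defs {B0,B2,B4}
  DF⁺ = {B2,B4}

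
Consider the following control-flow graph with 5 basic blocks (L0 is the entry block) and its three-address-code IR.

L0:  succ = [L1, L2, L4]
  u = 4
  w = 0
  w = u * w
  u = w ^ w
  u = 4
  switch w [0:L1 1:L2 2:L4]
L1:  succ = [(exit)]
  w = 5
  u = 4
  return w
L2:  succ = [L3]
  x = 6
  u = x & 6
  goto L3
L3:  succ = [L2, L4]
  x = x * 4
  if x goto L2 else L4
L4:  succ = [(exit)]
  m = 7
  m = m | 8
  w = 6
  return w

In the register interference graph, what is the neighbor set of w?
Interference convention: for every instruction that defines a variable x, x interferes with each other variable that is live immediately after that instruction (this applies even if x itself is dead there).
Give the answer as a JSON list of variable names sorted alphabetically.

def/use:
  L0: {u,w} / ∅
  L1: {u,w} / ∅
  L2: {u,x} / ∅
  L3: {x} / {x}
  L4: {m,w} / ∅

Liveness:
  L0 li=∅ lo=∅
  L1 li=∅ lo=∅
  L2 li=∅ lo={x}
  L3 li={x} lo=∅
  L4 li=∅ lo=∅

Interference:
  m: ∅
  u: {w,x}
  w: {u}
  x: {u}

N(w) = ["u"]

Answer: ["u"]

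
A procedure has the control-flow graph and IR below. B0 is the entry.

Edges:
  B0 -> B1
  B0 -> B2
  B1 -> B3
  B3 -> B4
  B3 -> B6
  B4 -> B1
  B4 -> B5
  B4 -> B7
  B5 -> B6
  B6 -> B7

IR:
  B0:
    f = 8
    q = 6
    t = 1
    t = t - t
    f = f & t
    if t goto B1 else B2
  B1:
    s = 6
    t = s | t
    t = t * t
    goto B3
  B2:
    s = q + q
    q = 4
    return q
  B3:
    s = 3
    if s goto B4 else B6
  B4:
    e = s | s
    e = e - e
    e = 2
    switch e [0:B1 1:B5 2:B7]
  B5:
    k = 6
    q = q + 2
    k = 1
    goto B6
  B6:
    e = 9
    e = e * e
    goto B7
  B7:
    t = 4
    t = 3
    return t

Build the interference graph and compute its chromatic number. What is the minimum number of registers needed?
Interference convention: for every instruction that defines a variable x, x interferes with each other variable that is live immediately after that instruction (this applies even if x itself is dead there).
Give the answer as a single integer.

Per-block:
  B0 def {f,q,t} use ∅
  B1 def {s,t} use {t}
  B2 def {q,s} use {q}
  B3 def {s} use ∅
  B4 def {e} use {s}
  B5 def {k,q} use {q}
  B6 def {e} use ∅
  B7 def {t} use ∅

Backward fixpoint:
  B0: in=∅ out={q,t}
  B1: in={q,t} out={q,t}
  B2: in={q} out=∅
  B3: in={q,t} out={q,s,t}
  B4: in={q,s,t} out={q,t}
  B5: in={q} out=∅
  B6: in=∅ out=∅
  B7: in=∅ out=∅

Interfere edges:
  e — {q,t}
  f — {q,t}
  k — {q}
  q — {e,f,k,s,t}
  s — {q,t}
  t — {e,f,q,s}

Chromatic number:
  {e,q,t} pairwise interfere (3-clique) ⇒ χ ≥ 3
  3-colouring: R0={q}  R1={k,t}  R2={e,f,s}
  χ = 3

Answer: 3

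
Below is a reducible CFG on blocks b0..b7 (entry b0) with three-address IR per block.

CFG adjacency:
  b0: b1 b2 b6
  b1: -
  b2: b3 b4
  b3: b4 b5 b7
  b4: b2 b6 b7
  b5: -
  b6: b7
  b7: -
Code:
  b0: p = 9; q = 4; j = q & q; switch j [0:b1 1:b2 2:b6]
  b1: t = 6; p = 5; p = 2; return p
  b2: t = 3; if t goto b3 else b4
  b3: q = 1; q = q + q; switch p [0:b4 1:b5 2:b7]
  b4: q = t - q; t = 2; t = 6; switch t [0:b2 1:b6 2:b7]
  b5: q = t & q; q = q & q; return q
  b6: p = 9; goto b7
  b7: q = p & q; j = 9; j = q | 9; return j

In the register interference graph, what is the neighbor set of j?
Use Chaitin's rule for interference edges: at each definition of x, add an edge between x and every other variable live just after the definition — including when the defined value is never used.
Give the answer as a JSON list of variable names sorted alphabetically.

def/use:
  b0 def {j,p,q} use ∅
  b1 def {p,t} use ∅
  b2 def {t} use ∅
  b3 def {q} use {p}
  b4 def {q,t} use {q,t}
  b5 def {q} use {q,t}
  b6 def {p} use ∅
  b7 def {j,q} use {p,q}

Backward fixpoint:
  b0 li=∅ lo={p,q}
  b1 li=∅ lo=∅
  b2 li={p,q} lo={p,q,t}
  b3 li={p,t} lo={p,q,t}
  b4 li={p,q,t} lo={p,q}
  b5 li={q,t} lo=∅
  b6 li={q} lo={p,q}
  b7 li={p,q} lo=∅

Interference:
  j: {p,q}
  p: {j,q,t}
  q: {j,p,t}
  t: {p,q}

N(j) = ["p", "q"]

Answer: ["p", "q"]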